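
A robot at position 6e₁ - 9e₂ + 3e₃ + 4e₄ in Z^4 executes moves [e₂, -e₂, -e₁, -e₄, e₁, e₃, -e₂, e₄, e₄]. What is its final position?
(6, -10, 4, 5)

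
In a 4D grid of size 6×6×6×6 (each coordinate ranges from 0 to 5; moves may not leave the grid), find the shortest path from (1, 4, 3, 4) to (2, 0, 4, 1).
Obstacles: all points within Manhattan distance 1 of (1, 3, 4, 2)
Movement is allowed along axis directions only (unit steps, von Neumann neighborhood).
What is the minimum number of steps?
9
(one shortest path: (1, 4, 3, 4) → (2, 4, 3, 4) → (2, 3, 3, 4) → (2, 2, 3, 4) → (2, 1, 3, 4) → (2, 0, 3, 4) → (2, 0, 4, 4) → (2, 0, 4, 3) → (2, 0, 4, 2) → (2, 0, 4, 1))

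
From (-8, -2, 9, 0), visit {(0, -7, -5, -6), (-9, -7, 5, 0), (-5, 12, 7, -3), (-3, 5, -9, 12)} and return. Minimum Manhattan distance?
134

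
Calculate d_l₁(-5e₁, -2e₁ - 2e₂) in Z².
5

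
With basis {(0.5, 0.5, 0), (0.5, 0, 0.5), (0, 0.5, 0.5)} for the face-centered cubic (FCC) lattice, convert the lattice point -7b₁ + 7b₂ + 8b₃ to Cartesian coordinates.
(0, 0.5, 7.5)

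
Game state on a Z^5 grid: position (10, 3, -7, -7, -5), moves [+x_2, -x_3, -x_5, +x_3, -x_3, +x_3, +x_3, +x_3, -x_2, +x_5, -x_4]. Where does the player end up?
(10, 3, -5, -8, -5)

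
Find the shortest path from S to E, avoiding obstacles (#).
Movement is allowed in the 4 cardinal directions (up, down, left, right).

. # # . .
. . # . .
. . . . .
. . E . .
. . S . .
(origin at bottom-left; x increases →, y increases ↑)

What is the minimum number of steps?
1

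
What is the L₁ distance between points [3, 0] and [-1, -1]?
5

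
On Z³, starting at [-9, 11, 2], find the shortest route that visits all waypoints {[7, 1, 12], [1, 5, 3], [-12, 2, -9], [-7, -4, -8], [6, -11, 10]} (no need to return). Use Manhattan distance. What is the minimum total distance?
97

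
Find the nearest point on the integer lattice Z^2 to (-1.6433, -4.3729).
(-2, -4)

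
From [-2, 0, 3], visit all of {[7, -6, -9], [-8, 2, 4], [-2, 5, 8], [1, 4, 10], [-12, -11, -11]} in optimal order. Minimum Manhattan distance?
89
(one optimal route: (-2, 0, 3) → (-8, 2, 4) → (-2, 5, 8) → (1, 4, 10) → (7, -6, -9) → (-12, -11, -11))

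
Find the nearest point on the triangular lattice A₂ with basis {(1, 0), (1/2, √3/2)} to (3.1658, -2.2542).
(3.5, -2.598)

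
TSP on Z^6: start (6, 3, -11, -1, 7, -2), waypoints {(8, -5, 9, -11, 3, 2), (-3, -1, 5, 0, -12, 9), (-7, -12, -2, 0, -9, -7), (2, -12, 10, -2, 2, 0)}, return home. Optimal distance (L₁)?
216
(one optimal route: (6, 3, -11, -1, 7, -2) → (8, -5, 9, -11, 3, 2) → (2, -12, 10, -2, 2, 0) → (-7, -12, -2, 0, -9, -7) → (-3, -1, 5, 0, -12, 9) → (6, 3, -11, -1, 7, -2))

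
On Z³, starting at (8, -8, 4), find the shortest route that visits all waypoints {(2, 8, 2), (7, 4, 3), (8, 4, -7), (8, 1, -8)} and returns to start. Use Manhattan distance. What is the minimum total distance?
68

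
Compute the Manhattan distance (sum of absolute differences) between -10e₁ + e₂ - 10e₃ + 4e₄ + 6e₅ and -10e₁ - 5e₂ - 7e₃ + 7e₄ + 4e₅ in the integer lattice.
14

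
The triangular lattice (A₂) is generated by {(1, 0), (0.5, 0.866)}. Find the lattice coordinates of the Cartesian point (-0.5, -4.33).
2b₁ - 5b₂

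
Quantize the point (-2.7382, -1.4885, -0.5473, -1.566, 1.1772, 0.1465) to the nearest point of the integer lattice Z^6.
(-3, -1, -1, -2, 1, 0)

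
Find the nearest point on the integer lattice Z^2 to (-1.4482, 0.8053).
(-1, 1)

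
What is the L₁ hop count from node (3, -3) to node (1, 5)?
10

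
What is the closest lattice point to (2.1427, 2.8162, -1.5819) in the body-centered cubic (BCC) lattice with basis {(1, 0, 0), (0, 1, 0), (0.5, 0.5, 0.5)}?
(2, 3, -2)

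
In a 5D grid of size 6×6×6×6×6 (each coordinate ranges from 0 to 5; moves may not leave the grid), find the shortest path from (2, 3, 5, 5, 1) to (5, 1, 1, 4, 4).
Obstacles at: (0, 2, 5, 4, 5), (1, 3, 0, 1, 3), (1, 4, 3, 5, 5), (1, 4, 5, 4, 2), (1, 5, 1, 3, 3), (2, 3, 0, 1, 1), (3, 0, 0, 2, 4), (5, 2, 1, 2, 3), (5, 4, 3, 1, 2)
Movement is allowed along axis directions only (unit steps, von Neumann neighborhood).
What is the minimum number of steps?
13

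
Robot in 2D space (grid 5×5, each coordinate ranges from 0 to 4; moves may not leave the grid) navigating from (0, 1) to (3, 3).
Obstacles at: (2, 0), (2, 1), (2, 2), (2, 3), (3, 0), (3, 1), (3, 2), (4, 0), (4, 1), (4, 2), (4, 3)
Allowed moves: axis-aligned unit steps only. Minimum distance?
7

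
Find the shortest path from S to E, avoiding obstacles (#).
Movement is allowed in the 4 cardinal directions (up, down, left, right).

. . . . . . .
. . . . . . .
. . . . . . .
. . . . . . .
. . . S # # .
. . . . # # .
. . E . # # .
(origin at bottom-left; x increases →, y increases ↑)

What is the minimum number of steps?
3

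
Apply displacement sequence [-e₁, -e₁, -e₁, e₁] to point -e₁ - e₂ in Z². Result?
(-3, -1)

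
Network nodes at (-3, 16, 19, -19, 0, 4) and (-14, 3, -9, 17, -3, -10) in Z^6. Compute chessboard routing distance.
36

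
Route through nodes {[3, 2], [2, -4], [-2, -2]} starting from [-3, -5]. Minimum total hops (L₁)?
17
(one optimal route: (-3, -5) → (-2, -2) → (2, -4) → (3, 2))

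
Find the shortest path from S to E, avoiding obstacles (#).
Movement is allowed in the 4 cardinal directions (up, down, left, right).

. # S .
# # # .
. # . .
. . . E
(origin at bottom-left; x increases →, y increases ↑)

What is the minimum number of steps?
4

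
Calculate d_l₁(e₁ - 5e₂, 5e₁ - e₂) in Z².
8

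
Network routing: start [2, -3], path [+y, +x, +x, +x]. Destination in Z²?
(5, -2)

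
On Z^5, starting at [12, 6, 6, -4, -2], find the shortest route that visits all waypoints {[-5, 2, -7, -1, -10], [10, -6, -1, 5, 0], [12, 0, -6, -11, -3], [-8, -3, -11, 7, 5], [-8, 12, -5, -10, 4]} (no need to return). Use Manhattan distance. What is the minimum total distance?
169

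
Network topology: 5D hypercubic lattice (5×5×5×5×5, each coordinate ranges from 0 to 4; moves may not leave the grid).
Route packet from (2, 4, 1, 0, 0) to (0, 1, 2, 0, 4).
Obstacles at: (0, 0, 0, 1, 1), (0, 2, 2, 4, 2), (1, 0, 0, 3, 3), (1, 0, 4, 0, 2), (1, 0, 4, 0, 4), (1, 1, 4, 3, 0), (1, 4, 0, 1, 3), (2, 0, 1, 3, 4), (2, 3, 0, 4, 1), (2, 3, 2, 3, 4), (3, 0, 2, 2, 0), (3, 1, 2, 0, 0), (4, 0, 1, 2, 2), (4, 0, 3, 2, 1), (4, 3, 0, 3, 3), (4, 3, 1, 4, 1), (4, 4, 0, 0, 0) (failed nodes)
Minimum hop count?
10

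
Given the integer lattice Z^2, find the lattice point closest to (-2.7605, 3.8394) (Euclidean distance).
(-3, 4)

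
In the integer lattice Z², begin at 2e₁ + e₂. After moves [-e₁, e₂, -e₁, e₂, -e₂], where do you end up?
(0, 2)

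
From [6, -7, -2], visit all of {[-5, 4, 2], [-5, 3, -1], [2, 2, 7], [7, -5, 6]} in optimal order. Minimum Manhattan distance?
42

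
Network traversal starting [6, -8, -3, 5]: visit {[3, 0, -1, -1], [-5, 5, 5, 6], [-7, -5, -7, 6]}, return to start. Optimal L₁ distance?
90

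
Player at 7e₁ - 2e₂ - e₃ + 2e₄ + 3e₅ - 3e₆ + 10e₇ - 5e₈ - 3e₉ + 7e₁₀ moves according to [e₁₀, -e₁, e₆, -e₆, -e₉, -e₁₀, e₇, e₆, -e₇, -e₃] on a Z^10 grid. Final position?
(6, -2, -2, 2, 3, -2, 10, -5, -4, 7)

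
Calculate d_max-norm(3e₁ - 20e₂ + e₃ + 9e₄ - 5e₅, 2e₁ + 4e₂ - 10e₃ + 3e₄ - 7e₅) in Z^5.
24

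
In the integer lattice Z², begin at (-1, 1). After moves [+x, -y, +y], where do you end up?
(0, 1)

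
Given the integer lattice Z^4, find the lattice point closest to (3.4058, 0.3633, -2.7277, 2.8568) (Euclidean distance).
(3, 0, -3, 3)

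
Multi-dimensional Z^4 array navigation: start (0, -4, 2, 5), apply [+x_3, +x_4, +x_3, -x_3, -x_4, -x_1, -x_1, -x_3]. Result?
(-2, -4, 2, 5)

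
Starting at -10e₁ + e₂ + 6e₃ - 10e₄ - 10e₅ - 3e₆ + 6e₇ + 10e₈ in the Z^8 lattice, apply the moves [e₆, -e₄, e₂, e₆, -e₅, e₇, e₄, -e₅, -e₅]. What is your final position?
(-10, 2, 6, -10, -13, -1, 7, 10)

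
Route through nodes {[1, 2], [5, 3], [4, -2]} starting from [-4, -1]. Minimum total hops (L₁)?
19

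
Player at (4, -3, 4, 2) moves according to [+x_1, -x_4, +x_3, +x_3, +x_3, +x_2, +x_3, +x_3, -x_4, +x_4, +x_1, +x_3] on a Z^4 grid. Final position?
(6, -2, 10, 1)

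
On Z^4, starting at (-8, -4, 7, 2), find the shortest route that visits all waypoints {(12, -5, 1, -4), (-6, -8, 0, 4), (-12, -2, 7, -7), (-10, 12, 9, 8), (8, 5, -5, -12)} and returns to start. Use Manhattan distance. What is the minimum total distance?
176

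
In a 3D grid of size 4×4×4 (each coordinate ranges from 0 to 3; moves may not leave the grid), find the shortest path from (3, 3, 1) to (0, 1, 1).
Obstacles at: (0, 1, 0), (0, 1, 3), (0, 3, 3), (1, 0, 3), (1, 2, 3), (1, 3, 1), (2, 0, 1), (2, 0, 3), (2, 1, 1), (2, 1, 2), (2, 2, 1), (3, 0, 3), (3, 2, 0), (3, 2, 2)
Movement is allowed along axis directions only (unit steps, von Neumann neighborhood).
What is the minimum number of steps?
7
(one shortest path: (3, 3, 1) → (2, 3, 1) → (2, 3, 0) → (1, 3, 0) → (0, 3, 0) → (0, 2, 0) → (0, 2, 1) → (0, 1, 1))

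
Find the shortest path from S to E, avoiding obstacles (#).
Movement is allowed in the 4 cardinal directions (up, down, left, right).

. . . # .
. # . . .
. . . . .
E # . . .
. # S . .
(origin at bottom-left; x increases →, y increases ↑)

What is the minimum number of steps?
5
(one shortest path: (2, 0) → (2, 1) → (2, 2) → (1, 2) → (0, 2) → (0, 1))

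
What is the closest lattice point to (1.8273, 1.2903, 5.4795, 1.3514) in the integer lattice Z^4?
(2, 1, 5, 1)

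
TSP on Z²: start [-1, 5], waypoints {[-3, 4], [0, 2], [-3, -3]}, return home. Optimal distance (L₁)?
22
(one optimal route: (-1, 5) → (-3, 4) → (-3, -3) → (0, 2) → (-1, 5))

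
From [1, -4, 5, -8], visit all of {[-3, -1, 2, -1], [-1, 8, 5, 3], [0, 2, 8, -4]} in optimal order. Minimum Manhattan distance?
47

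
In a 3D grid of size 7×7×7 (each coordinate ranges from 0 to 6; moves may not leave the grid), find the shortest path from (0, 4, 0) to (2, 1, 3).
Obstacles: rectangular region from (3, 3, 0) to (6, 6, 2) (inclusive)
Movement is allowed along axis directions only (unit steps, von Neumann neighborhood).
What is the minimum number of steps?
8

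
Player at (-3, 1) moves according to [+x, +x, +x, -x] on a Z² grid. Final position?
(-1, 1)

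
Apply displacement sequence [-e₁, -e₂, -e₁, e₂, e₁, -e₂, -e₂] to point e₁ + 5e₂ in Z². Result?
(0, 3)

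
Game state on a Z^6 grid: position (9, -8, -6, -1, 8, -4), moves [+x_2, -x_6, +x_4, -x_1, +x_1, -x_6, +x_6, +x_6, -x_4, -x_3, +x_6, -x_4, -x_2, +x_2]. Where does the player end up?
(9, -7, -7, -2, 8, -3)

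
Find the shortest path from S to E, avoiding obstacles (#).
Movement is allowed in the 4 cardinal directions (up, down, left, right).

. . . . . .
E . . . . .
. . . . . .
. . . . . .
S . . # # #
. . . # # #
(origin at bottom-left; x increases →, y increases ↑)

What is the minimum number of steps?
3
(one shortest path: (0, 1) → (0, 2) → (0, 3) → (0, 4))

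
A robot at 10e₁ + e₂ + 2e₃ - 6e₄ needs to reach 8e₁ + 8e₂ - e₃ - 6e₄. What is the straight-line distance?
7.87401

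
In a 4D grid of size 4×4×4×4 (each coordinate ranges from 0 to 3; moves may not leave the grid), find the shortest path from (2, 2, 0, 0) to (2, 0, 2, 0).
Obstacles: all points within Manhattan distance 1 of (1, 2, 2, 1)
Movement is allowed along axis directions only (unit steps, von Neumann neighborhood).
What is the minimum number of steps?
4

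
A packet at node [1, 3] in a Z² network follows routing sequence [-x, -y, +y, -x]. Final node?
(-1, 3)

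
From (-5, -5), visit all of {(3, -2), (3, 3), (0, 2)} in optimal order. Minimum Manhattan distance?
20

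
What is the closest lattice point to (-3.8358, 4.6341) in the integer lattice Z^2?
(-4, 5)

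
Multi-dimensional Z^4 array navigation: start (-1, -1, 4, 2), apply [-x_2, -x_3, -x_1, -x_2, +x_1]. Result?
(-1, -3, 3, 2)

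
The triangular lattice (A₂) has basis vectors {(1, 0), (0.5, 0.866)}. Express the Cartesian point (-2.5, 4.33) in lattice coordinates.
-5b₁ + 5b₂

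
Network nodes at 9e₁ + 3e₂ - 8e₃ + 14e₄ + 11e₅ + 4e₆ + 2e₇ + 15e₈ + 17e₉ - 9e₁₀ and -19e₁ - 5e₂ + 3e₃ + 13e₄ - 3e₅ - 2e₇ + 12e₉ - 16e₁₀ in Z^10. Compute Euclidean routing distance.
38.6911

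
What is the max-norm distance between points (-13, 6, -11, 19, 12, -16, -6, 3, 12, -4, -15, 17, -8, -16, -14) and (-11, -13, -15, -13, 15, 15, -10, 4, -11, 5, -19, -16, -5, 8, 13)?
33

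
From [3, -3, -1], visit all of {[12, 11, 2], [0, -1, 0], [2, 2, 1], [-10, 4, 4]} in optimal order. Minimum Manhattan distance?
60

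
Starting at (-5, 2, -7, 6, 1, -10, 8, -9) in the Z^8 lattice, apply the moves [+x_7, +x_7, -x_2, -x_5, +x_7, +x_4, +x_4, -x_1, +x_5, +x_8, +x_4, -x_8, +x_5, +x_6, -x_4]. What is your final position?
(-6, 1, -7, 8, 2, -9, 11, -9)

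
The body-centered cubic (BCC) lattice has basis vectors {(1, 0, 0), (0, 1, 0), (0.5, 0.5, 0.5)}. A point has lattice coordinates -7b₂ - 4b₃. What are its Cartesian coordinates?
(-2, -9, -2)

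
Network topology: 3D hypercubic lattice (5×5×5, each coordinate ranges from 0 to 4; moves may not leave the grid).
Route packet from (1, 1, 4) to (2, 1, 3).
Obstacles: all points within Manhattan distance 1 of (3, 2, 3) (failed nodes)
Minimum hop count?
2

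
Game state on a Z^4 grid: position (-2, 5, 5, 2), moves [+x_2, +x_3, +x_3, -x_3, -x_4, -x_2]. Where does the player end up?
(-2, 5, 6, 1)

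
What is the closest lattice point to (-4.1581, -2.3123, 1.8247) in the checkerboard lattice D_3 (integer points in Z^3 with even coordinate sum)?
(-4, -2, 2)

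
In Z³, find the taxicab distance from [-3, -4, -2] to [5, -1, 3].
16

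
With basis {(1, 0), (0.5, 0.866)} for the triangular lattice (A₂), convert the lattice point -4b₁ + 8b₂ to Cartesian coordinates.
(0, 6.928)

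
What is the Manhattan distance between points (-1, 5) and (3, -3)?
12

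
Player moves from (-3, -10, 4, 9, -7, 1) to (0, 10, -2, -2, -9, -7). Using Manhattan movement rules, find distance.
50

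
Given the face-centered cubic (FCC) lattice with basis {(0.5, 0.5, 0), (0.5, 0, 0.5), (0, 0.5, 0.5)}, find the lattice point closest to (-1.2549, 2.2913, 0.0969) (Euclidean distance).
(-1.5, 2.5, 0)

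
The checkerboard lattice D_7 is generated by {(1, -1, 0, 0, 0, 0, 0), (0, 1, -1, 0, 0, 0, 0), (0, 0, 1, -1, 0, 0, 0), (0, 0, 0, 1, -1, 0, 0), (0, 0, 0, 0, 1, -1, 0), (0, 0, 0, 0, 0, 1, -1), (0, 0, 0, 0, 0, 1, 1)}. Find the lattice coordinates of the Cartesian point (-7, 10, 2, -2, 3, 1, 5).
-7b₁ + 3b₂ + 5b₃ + 3b₄ + 6b₅ + b₆ + 6b₇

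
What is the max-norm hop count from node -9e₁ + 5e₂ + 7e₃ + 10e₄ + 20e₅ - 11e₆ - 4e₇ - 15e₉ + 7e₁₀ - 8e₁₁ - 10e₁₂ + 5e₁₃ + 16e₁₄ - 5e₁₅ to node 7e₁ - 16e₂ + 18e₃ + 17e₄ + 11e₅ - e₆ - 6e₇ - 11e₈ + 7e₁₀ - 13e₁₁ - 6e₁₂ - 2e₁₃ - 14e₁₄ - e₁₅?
30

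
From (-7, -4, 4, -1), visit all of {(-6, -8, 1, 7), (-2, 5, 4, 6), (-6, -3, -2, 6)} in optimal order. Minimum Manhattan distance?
43
(one optimal route: (-7, -4, 4, -1) → (-6, -8, 1, 7) → (-6, -3, -2, 6) → (-2, 5, 4, 6))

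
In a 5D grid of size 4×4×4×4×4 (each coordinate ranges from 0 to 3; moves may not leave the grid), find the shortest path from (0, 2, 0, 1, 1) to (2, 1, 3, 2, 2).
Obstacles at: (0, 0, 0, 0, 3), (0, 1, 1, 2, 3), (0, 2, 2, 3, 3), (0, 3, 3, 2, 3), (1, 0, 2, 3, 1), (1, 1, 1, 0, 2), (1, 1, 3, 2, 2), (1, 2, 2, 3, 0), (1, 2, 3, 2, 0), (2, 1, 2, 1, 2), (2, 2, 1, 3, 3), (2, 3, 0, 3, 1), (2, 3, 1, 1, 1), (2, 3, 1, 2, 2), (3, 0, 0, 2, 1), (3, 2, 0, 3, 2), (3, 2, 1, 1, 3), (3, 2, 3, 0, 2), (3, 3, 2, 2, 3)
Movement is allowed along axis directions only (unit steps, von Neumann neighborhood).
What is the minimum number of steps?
8
(one shortest path: (0, 2, 0, 1, 1) → (1, 2, 0, 1, 1) → (2, 2, 0, 1, 1) → (2, 1, 0, 1, 1) → (2, 1, 1, 1, 1) → (2, 1, 2, 1, 1) → (2, 1, 3, 1, 1) → (2, 1, 3, 2, 1) → (2, 1, 3, 2, 2))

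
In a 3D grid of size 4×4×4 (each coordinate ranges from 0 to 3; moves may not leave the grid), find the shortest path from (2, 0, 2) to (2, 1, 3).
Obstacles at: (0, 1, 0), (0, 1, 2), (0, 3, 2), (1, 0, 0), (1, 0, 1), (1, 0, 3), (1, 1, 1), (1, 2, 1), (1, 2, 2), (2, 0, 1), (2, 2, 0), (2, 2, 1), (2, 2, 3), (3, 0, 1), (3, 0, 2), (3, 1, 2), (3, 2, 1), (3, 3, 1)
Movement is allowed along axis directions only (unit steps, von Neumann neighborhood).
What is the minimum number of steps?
2
(one shortest path: (2, 0, 2) → (2, 1, 2) → (2, 1, 3))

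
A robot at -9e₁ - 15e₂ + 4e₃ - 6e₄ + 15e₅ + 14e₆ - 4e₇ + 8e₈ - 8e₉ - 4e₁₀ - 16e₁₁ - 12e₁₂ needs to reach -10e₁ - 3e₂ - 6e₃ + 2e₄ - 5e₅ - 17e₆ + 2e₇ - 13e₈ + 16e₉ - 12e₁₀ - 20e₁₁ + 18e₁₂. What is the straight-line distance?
60.8523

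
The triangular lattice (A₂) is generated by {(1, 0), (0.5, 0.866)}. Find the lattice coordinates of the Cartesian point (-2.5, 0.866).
-3b₁ + b₂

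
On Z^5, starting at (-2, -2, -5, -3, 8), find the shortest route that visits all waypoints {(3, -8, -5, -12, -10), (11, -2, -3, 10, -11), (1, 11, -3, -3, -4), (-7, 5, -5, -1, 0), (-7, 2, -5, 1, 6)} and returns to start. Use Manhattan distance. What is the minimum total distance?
168
(one optimal route: (-2, -2, -5, -3, 8) → (3, -8, -5, -12, -10) → (11, -2, -3, 10, -11) → (1, 11, -3, -3, -4) → (-7, 5, -5, -1, 0) → (-7, 2, -5, 1, 6) → (-2, -2, -5, -3, 8))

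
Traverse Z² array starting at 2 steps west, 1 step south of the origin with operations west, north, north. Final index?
(-3, 1)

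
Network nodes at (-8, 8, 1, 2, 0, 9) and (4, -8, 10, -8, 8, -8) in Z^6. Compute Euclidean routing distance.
30.5614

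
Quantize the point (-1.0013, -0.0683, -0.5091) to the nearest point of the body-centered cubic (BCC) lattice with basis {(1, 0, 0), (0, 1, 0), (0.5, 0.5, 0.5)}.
(-1, 0, -1)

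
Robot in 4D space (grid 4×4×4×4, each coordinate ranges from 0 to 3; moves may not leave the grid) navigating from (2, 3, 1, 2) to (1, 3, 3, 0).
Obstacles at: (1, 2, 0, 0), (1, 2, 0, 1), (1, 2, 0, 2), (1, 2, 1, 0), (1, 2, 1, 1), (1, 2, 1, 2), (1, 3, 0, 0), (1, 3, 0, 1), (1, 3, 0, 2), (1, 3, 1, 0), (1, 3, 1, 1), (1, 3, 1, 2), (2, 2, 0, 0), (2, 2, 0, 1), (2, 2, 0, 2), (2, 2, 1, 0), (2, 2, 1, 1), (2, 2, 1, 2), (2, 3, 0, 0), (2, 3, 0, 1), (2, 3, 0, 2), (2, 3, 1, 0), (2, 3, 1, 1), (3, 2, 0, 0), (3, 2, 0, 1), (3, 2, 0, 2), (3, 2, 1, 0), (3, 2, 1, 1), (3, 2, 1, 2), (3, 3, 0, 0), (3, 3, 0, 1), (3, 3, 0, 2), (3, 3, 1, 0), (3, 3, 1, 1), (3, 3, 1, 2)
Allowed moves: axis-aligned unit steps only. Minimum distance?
5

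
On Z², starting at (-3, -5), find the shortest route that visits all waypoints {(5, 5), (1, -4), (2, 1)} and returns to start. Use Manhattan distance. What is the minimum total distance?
36
(one optimal route: (-3, -5) → (5, 5) → (2, 1) → (1, -4) → (-3, -5))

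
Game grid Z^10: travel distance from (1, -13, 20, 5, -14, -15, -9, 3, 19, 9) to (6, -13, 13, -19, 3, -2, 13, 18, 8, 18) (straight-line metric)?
44.9333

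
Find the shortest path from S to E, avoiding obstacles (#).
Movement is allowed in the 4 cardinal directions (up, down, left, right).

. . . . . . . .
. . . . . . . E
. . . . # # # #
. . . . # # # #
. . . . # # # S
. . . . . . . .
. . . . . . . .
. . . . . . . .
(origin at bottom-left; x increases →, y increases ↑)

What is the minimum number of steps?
13
(one shortest path: (7, 3) → (7, 2) → (6, 2) → (5, 2) → (4, 2) → (3, 2) → (3, 3) → (3, 4) → (3, 5) → (3, 6) → (4, 6) → (5, 6) → (6, 6) → (7, 6))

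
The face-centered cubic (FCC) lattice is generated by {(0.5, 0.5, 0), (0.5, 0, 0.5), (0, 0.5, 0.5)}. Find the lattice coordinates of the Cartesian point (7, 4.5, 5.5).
6b₁ + 8b₂ + 3b₃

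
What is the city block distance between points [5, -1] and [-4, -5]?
13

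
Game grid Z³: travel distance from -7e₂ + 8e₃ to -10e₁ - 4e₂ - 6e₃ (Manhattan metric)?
27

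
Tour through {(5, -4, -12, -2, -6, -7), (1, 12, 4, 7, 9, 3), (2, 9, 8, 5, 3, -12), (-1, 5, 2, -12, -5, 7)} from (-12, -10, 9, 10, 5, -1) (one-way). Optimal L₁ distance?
185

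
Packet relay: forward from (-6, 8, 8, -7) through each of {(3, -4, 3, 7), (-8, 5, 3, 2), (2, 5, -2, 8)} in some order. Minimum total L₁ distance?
56
(one optimal route: (-6, 8, 8, -7) → (-8, 5, 3, 2) → (2, 5, -2, 8) → (3, -4, 3, 7))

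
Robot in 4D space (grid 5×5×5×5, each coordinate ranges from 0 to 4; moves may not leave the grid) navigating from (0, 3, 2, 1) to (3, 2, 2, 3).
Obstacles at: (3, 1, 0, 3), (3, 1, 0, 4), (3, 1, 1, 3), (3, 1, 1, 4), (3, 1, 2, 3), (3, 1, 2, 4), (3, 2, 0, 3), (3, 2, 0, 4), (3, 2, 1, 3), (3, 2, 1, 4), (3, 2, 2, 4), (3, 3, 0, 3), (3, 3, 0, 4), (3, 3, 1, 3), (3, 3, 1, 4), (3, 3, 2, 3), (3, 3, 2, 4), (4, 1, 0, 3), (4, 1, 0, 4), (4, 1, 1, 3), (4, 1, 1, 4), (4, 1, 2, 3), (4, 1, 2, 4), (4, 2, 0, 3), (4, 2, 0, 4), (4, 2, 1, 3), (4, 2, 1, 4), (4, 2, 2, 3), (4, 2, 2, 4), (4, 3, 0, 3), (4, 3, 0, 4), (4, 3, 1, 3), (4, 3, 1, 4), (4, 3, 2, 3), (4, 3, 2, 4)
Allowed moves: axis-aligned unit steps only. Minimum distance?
6
(one shortest path: (0, 3, 2, 1) → (1, 3, 2, 1) → (2, 3, 2, 1) → (3, 3, 2, 1) → (3, 2, 2, 1) → (3, 2, 2, 2) → (3, 2, 2, 3))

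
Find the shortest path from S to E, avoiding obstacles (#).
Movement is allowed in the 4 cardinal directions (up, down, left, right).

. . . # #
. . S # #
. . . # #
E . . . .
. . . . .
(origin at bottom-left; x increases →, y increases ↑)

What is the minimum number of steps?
4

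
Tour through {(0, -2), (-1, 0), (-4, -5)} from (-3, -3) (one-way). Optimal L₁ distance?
13
(one optimal route: (-3, -3) → (-4, -5) → (0, -2) → (-1, 0))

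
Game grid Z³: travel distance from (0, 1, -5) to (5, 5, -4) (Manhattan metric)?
10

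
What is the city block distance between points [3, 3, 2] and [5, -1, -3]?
11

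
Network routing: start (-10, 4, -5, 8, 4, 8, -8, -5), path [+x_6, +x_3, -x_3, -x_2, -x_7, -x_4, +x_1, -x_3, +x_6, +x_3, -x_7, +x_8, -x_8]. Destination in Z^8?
(-9, 3, -5, 7, 4, 10, -10, -5)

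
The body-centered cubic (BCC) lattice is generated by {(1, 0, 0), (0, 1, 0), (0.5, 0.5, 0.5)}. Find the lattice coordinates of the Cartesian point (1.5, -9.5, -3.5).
5b₁ - 6b₂ - 7b₃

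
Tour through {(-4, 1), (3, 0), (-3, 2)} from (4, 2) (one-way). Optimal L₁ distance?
13
(one optimal route: (4, 2) → (3, 0) → (-4, 1) → (-3, 2))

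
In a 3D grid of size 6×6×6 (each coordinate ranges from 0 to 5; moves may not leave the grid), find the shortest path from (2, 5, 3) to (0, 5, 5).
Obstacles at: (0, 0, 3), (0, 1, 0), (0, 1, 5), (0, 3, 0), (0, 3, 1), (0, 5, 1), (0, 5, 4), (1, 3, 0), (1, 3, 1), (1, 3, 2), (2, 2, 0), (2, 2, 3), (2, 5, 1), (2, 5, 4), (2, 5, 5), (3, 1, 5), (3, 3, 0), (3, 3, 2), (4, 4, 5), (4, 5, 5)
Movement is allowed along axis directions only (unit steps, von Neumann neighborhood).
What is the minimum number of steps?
4
(one shortest path: (2, 5, 3) → (1, 5, 3) → (1, 5, 4) → (1, 5, 5) → (0, 5, 5))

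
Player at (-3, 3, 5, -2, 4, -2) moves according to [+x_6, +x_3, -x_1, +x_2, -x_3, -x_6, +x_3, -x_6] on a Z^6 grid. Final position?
(-4, 4, 6, -2, 4, -3)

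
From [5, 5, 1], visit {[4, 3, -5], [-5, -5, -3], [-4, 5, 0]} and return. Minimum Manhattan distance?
52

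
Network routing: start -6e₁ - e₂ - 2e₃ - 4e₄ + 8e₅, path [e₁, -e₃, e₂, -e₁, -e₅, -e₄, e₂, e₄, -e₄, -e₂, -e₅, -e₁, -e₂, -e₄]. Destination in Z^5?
(-7, -1, -3, -6, 6)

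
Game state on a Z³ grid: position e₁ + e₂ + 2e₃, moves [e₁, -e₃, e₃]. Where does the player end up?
(2, 1, 2)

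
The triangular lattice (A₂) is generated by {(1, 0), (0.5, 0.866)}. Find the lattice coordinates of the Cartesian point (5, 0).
5b₁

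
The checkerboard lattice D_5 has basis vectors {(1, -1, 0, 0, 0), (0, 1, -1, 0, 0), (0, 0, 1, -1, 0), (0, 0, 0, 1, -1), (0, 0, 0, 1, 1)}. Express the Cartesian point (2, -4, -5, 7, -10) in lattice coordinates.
2b₁ - 2b₂ - 7b₃ + 5b₄ - 5b₅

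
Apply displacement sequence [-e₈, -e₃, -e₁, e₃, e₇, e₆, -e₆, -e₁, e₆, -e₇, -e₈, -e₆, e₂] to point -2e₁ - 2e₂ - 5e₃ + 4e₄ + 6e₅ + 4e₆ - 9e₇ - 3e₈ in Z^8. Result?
(-4, -1, -5, 4, 6, 4, -9, -5)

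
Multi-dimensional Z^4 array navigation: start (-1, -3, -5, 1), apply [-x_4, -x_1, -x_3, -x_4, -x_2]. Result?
(-2, -4, -6, -1)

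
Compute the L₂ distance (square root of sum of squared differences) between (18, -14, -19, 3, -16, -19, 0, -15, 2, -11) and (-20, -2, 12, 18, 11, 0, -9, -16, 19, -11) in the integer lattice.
65.0769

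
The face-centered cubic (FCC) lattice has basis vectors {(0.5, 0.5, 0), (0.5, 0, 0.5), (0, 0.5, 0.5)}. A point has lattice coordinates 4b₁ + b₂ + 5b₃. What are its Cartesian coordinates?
(2.5, 4.5, 3)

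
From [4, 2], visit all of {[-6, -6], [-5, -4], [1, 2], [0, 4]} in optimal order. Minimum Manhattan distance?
22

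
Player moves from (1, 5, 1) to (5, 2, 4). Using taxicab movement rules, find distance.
10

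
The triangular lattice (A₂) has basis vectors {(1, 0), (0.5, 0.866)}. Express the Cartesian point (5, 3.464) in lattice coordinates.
3b₁ + 4b₂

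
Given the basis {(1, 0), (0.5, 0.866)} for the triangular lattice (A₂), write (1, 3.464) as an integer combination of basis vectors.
-b₁ + 4b₂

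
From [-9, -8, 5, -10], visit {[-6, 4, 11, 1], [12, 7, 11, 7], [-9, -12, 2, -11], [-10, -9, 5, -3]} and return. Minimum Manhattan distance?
136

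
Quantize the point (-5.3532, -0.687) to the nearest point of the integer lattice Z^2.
(-5, -1)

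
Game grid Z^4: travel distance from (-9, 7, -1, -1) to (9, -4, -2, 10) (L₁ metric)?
41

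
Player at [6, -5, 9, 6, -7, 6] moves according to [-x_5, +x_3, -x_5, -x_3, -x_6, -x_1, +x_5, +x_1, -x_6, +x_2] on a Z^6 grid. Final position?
(6, -4, 9, 6, -8, 4)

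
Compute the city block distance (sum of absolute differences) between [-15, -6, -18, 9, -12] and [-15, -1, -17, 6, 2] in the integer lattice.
23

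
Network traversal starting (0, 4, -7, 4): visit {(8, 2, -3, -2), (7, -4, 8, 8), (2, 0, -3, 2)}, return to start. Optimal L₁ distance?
86
(one optimal route: (0, 4, -7, 4) → (8, 2, -3, -2) → (7, -4, 8, 8) → (2, 0, -3, 2) → (0, 4, -7, 4))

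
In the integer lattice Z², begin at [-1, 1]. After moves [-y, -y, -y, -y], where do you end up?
(-1, -3)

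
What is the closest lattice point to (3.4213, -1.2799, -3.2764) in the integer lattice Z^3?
(3, -1, -3)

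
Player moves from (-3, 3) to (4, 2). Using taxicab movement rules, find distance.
8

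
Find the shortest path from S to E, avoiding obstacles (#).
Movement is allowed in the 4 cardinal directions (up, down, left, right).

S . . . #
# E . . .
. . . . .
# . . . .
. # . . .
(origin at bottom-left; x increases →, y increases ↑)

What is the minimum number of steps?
2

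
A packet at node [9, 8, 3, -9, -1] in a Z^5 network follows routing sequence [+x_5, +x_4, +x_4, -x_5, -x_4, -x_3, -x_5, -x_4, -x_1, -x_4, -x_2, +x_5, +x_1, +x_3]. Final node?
(9, 7, 3, -10, -1)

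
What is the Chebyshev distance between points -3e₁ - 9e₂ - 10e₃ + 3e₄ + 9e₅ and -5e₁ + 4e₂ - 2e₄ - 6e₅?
15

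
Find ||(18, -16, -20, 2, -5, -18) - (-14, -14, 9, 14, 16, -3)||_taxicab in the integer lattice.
111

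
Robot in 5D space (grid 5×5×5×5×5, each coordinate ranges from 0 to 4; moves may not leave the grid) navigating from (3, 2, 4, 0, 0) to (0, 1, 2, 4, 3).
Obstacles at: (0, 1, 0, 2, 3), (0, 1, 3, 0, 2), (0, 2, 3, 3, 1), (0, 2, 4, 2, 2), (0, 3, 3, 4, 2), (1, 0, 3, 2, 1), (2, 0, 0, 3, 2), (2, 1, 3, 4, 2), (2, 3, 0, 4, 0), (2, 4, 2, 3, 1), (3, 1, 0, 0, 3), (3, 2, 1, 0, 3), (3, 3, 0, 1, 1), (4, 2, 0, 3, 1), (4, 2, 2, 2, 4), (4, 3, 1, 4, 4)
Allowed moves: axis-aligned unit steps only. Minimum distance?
13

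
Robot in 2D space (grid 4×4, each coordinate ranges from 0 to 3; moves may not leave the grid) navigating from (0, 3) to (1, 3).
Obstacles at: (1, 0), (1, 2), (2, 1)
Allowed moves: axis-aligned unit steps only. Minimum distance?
1
(one shortest path: (0, 3) → (1, 3))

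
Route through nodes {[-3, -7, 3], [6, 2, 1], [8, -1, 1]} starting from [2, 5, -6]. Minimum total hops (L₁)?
38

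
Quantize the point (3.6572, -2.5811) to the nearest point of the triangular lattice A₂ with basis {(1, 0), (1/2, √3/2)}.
(3.5, -2.598)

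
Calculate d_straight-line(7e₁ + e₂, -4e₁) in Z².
11.0454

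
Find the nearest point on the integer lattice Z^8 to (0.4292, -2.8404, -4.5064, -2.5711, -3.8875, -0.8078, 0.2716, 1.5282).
(0, -3, -5, -3, -4, -1, 0, 2)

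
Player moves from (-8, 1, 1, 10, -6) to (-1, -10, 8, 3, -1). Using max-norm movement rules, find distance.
11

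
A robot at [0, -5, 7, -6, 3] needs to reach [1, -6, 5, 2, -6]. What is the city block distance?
21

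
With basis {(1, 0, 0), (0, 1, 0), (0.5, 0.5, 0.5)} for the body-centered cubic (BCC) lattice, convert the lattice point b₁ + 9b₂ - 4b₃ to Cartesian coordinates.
(-1, 7, -2)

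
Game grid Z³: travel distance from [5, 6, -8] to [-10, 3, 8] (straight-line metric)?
22.1359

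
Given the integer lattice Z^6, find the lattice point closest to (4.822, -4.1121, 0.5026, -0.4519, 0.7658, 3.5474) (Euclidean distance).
(5, -4, 1, 0, 1, 4)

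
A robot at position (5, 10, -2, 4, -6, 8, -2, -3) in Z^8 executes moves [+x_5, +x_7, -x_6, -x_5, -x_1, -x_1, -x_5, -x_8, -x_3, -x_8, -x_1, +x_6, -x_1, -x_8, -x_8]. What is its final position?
(1, 10, -3, 4, -7, 8, -1, -7)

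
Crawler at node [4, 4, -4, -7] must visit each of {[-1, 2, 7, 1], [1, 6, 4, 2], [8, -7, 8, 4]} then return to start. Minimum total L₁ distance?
92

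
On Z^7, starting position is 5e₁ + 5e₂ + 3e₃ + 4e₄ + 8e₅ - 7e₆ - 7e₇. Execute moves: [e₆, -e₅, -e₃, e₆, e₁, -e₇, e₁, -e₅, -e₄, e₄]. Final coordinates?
(7, 5, 2, 4, 6, -5, -8)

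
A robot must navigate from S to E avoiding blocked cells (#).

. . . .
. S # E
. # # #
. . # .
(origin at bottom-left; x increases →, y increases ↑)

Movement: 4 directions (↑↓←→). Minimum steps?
4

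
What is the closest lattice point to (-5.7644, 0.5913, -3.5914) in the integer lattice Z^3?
(-6, 1, -4)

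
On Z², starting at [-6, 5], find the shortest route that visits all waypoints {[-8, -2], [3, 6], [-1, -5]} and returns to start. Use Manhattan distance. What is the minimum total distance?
44
(one optimal route: (-6, 5) → (-8, -2) → (-1, -5) → (3, 6) → (-6, 5))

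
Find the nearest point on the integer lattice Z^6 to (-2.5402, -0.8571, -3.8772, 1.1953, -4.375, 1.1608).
(-3, -1, -4, 1, -4, 1)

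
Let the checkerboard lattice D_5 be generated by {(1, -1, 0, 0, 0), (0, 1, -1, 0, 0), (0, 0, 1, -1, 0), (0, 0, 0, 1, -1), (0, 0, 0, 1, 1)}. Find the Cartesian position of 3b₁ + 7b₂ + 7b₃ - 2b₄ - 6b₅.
(3, 4, 0, -15, -4)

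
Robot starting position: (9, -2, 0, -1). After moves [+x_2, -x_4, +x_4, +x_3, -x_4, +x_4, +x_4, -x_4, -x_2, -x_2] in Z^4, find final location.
(9, -3, 1, -1)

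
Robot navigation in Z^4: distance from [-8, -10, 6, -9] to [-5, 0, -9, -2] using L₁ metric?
35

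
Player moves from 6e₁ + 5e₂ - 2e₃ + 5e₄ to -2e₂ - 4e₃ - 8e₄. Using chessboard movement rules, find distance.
13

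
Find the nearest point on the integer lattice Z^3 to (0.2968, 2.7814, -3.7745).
(0, 3, -4)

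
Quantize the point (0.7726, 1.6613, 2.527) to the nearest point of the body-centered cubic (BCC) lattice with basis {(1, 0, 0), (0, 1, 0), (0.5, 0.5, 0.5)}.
(0.5, 1.5, 2.5)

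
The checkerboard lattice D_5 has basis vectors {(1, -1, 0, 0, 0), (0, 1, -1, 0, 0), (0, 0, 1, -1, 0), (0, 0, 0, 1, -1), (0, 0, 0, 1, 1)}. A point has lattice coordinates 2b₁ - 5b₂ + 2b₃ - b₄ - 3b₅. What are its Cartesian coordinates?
(2, -7, 7, -6, -2)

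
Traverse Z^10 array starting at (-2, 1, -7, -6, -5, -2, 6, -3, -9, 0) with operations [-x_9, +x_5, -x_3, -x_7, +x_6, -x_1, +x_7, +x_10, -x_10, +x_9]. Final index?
(-3, 1, -8, -6, -4, -1, 6, -3, -9, 0)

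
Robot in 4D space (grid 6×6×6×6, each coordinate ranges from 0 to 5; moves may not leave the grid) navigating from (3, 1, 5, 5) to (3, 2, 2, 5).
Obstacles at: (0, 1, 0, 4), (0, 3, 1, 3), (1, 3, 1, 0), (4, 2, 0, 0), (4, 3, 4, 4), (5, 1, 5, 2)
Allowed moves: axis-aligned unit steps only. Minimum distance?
4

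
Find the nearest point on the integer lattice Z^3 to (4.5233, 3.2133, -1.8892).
(5, 3, -2)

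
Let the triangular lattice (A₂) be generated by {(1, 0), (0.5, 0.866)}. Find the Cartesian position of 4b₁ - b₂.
(3.5, -0.866)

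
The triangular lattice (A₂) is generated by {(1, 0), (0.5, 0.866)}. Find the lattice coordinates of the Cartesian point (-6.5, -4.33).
-4b₁ - 5b₂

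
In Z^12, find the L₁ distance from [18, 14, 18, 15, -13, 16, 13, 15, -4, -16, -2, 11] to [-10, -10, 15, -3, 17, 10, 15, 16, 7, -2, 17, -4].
171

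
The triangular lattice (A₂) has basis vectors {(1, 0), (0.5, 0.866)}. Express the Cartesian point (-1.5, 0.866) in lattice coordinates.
-2b₁ + b₂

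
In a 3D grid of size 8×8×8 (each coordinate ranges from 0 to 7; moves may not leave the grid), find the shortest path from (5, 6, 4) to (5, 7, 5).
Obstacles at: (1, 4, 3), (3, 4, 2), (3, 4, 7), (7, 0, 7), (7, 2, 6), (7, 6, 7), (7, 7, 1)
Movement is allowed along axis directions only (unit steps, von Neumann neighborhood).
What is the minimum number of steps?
2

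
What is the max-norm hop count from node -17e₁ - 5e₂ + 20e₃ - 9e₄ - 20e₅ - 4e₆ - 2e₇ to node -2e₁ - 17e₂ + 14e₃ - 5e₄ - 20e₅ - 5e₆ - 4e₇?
15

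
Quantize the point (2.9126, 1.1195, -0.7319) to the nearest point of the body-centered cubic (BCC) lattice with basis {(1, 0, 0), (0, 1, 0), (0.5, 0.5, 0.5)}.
(3, 1, -1)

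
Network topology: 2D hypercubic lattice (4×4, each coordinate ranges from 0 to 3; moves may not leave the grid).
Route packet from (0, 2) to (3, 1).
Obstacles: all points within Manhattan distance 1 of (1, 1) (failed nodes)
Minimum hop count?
6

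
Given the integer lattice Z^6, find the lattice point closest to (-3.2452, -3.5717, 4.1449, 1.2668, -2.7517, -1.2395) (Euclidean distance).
(-3, -4, 4, 1, -3, -1)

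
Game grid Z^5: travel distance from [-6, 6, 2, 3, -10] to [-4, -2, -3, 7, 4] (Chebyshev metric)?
14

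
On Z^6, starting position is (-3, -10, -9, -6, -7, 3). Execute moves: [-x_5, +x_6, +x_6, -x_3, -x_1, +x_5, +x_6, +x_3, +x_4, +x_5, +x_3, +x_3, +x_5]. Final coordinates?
(-4, -10, -7, -5, -5, 6)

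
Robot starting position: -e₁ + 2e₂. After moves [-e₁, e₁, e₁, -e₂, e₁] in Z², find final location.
(1, 1)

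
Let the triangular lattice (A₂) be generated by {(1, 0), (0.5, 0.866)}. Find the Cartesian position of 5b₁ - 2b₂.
(4, -1.732)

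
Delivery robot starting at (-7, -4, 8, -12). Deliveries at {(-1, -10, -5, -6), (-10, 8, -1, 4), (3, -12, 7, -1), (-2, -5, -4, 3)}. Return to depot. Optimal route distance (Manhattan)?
134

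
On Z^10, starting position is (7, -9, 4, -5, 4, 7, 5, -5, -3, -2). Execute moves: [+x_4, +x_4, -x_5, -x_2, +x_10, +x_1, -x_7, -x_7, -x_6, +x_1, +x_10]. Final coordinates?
(9, -10, 4, -3, 3, 6, 3, -5, -3, 0)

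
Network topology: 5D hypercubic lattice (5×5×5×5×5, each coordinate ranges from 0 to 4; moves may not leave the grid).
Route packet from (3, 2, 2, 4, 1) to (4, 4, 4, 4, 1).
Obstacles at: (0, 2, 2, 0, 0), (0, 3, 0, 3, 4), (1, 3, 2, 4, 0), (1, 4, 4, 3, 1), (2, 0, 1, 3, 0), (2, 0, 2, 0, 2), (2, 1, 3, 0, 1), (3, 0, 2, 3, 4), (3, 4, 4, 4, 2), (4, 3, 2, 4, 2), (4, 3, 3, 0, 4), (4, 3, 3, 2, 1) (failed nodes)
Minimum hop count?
5
(one shortest path: (3, 2, 2, 4, 1) → (4, 2, 2, 4, 1) → (4, 3, 2, 4, 1) → (4, 4, 2, 4, 1) → (4, 4, 3, 4, 1) → (4, 4, 4, 4, 1))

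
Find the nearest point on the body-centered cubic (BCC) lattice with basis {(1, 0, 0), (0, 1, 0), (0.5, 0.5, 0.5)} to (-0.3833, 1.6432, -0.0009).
(0, 2, 0)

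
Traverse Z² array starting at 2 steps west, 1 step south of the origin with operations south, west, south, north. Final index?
(-3, -2)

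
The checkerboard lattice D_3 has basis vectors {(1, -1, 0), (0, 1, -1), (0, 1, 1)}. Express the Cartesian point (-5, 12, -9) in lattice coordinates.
-5b₁ + 8b₂ - b₃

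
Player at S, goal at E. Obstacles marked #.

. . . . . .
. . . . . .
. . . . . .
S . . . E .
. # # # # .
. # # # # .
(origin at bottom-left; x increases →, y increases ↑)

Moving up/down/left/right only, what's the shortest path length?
4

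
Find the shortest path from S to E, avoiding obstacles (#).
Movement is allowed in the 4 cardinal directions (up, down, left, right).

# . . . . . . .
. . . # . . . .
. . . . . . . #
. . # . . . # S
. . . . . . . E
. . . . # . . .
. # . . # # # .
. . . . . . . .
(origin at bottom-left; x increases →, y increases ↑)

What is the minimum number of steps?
1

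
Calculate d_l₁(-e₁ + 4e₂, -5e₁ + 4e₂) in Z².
4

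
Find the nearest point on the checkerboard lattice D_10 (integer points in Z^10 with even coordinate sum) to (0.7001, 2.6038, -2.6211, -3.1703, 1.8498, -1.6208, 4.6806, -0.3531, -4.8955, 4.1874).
(1, 3, -3, -3, 2, -2, 5, 0, -5, 4)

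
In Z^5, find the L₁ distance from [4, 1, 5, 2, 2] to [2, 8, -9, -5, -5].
37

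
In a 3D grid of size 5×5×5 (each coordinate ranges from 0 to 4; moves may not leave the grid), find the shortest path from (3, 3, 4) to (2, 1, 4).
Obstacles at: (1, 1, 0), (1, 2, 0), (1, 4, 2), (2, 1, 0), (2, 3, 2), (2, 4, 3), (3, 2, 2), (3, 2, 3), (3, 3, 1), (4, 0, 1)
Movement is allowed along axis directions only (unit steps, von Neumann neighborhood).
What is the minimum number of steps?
3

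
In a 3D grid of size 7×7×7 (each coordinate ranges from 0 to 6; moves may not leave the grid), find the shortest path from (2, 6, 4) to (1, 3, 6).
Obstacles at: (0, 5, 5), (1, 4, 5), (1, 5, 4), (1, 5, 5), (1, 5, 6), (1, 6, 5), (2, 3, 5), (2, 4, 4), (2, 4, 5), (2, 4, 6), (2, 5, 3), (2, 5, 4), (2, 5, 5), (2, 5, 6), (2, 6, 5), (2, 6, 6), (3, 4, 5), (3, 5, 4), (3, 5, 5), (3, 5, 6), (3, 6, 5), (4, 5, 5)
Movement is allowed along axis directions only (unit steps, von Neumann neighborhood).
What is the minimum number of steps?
8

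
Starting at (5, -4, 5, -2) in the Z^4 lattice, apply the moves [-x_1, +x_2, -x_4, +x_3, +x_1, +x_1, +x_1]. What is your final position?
(7, -3, 6, -3)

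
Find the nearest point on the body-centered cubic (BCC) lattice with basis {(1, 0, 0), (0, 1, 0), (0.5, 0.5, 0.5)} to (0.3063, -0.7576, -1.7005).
(0.5, -0.5, -1.5)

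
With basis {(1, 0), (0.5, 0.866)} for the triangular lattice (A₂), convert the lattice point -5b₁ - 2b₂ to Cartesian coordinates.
(-6, -1.732)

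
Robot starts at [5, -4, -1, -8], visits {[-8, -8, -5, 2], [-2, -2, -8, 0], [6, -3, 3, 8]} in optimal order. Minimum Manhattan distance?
67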